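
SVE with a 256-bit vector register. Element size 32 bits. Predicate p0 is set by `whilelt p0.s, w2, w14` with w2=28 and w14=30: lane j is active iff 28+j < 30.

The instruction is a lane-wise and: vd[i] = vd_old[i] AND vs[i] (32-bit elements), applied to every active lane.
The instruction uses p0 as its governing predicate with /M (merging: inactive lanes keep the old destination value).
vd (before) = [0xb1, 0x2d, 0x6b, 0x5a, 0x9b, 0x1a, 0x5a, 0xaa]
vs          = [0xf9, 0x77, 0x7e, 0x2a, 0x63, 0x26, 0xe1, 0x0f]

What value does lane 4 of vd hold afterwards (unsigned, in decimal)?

lane count: 256 div 32 = 8
active while 28+j < 30, i.e. j ∈ [0,2) capped at 8 ⇒ 2
[0] and(0xb1,0xf9) = 0xb1
[1] and(0x2d,0x77) = 0x25
[2] tail/keep = 0x6b
[3] tail/keep = 0x5a
[4] tail/keep = 0x9b
[5] tail/keep = 0x1a
[6] tail/keep = 0x5a
[7] tail/keep = 0xaa

vd[4] = 155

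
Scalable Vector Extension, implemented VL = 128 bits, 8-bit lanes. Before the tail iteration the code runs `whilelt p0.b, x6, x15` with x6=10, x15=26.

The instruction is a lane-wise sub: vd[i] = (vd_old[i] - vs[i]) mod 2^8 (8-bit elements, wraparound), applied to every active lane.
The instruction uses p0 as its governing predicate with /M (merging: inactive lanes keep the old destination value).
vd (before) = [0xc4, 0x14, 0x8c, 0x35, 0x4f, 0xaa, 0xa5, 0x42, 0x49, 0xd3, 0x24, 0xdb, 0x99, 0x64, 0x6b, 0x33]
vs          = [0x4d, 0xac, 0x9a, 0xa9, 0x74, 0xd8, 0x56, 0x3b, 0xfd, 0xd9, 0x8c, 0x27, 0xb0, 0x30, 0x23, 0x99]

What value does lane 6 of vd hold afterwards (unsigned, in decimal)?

lane count: 128 div 8 = 16
whilelt: lane j active iff 10+j < 26 → j < 16 → 16 active
lane  0: sub(0xc4,0x4d) ⇒ 0x77
lane  1: sub(0x14,0xac) ⇒ 0x68
lane  2: sub(0x8c,0x9a) ⇒ 0xf2
lane  3: sub(0x35,0xa9) ⇒ 0x8c
lane  4: sub(0x4f,0x74) ⇒ 0xdb
lane  5: sub(0xaa,0xd8) ⇒ 0xd2
lane  6: sub(0xa5,0x56) ⇒ 0x4f
lane  7: sub(0x42,0x3b) ⇒ 0x07
lane  8: sub(0x49,0xfd) ⇒ 0x4c
lane  9: sub(0xd3,0xd9) ⇒ 0xfa
lane 10: sub(0x24,0x8c) ⇒ 0x98
lane 11: sub(0xdb,0x27) ⇒ 0xb4
lane 12: sub(0x99,0xb0) ⇒ 0xe9
lane 13: sub(0x64,0x30) ⇒ 0x34
lane 14: sub(0x6b,0x23) ⇒ 0x48
lane 15: sub(0x33,0x99) ⇒ 0x9a

vd[6] = 79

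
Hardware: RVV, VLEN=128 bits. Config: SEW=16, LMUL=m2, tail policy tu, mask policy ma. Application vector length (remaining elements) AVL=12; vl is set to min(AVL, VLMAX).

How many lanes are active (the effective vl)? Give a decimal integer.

VLMAX = VLEN×LMUL/SEW = 128×2/16 = 16
vl = min(AVL, VLMAX) = min(12, 16) = 12

vl = 12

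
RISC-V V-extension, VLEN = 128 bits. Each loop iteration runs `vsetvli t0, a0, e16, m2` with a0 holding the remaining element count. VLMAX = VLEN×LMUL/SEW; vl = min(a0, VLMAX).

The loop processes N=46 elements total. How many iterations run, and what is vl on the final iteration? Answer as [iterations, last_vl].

[iterations, last_vl] = [3, 14]

lanes per group: 128·2/16 = 16
N=46: ⌈46/16⌉ = 3 iters; last vl = 46 − 2×16 = 14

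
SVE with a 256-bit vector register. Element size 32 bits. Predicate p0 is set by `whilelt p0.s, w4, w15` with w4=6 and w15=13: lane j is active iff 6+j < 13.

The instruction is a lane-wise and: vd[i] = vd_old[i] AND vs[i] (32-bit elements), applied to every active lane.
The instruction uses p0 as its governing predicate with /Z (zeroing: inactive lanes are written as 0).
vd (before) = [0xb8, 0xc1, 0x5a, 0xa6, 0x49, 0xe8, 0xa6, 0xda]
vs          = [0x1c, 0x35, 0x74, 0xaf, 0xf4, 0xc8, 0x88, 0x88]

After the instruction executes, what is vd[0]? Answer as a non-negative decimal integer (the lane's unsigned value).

vd[0] = 24

register lanes = 256/32 = 8
active while 6+j < 13, i.e. j ∈ [0,7) capped at 8 ⇒ 7
[0] and(0xb8,0x1c) = 0x18
[1] and(0xc1,0x35) = 0x01
[2] and(0x5a,0x74) = 0x50
[3] and(0xa6,0xaf) = 0xa6
[4] and(0x49,0xf4) = 0x40
[5] and(0xe8,0xc8) = 0xc8
[6] and(0xa6,0x88) = 0x80
[7] tail/zero = 0x00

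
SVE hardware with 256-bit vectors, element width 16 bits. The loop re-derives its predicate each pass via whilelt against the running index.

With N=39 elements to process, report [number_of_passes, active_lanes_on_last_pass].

[iterations, last_vl] = [3, 7]

256-bit reg / 16-bit elem → 16 lanes
39 elements at 16/iter → 3 passes, remainder 7 on the last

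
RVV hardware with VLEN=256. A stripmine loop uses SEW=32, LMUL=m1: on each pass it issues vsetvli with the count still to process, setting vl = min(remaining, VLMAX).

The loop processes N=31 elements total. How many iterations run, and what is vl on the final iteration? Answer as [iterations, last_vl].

VLMAX = (256 × 1) / 32 = 8 lanes
N=31: ⌈31/8⌉ = 4 iters; last vl = 31 − 3×8 = 7

[iterations, last_vl] = [4, 7]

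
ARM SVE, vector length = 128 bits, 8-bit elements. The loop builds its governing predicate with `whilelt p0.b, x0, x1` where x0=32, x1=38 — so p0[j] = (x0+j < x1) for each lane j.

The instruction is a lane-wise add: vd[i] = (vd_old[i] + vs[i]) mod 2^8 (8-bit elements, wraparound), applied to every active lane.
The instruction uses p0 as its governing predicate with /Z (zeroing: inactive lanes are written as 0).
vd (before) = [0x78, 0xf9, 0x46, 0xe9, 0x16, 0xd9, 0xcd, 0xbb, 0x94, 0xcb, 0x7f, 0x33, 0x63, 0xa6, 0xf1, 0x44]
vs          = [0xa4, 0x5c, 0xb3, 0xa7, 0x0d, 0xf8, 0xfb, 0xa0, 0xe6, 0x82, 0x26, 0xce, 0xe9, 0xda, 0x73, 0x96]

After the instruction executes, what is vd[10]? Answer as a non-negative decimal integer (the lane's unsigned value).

vd[10] = 0

lane count: 128 div 8 = 16
active while 32+j < 38, i.e. j ∈ [0,6) capped at 16 ⇒ 6
[0] add(0x78,0xa4) = 0x1c
[1] add(0xf9,0x5c) = 0x55
[2] add(0x46,0xb3) = 0xf9
[3] add(0xe9,0xa7) = 0x90
[4] add(0x16,0x0d) = 0x23
[5] add(0xd9,0xf8) = 0xd1
[6] tail/zero = 0x00
[7] tail/zero = 0x00
[8] tail/zero = 0x00
[9] tail/zero = 0x00
[10] tail/zero = 0x00
[11] tail/zero = 0x00
[12] tail/zero = 0x00
[13] tail/zero = 0x00
[14] tail/zero = 0x00
[15] tail/zero = 0x00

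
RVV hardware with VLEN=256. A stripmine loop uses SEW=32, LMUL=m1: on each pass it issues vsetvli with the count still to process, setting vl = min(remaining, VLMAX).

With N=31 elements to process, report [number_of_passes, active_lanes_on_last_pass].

VLMAX = VLEN×LMUL/SEW = 256×1/32 = 8
N=31: ⌈31/8⌉ = 4 iters; last vl = 31 − 3×8 = 7

[iterations, last_vl] = [4, 7]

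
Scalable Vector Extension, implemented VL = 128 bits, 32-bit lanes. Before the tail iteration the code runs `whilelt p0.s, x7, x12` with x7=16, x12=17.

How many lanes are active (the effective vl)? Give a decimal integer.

register lanes = 128/32 = 4
whilelt: lane j active iff 16+j < 17 → j < 1 → 1 active

vl = 1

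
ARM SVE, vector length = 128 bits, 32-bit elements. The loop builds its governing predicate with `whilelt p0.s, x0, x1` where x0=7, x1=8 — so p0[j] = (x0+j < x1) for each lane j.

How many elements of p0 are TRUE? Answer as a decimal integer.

vl = 1

register lanes = 128/32 = 4
active while 7+j < 8, i.e. j ∈ [0,1) capped at 4 ⇒ 1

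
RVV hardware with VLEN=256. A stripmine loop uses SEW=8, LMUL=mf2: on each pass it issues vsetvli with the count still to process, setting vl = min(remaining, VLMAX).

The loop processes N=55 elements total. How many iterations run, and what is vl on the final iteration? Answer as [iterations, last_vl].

[iterations, last_vl] = [4, 7]

VLMAX = (256 × 1/2) / 8 = 16 lanes
55 elements at 16/iter → 4 passes, remainder 7 on the last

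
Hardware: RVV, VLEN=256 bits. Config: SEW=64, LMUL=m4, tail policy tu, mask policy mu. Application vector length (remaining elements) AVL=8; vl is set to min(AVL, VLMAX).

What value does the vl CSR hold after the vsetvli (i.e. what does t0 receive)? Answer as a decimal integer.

vl = 8

VLMAX = VLEN×LMUL/SEW = 256×4/64 = 16
AVL=8 ≤ VLMAX=16, so vl = 8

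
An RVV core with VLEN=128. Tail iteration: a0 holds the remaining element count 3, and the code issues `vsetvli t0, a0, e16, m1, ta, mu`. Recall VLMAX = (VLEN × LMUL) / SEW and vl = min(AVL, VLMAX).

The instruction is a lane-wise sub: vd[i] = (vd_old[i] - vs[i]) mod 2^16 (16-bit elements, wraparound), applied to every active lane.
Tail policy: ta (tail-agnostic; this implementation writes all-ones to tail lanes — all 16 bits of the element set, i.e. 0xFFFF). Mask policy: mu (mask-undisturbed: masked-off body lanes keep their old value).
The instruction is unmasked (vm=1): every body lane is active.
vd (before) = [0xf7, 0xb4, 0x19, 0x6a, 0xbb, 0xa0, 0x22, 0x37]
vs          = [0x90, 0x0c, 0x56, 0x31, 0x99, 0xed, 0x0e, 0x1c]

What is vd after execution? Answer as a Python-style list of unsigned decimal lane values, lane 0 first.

vd = [103, 168, 65475, 65535, 65535, 65535, 65535, 65535]

lanes per group: 128·1/16 = 8
AVL=3 ≤ VLMAX=8, so vl = 3
  i=0: sub(0xf7,0x90) → 103
  i=1: sub(0xb4,0x0c) → 168
  i=2: sub(0x19,0x56) → 65475
  i=3: tail/ones → 65535
  i=4: tail/ones → 65535
  i=5: tail/ones → 65535
  i=6: tail/ones → 65535
  i=7: tail/ones → 65535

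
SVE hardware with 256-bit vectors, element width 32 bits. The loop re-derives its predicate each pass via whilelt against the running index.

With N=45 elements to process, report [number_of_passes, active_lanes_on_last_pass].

lane count: 256 div 32 = 8
N=45: ⌈45/8⌉ = 6 iters; last vl = 45 − 5×8 = 5

[iterations, last_vl] = [6, 5]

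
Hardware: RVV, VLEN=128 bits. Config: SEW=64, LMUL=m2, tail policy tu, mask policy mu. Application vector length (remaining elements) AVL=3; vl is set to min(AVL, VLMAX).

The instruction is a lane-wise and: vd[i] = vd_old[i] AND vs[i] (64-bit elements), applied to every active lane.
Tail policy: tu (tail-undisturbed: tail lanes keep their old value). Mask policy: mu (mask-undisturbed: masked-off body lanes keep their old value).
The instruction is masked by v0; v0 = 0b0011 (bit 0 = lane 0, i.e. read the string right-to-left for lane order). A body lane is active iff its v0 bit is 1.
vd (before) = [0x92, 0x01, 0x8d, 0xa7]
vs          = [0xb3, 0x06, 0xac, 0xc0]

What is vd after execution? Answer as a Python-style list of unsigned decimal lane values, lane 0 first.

VLMAX = (128 × 2) / 64 = 4 lanes
AVL=3 ≤ VLMAX=4, so vl = 3
lane  0: and(0x92,0xb3) ⇒ 0x92
lane  1: and(0x01,0x06) ⇒ 0x00
lane  2: mask-off/keep ⇒ 0x8d
lane  3: tail/keep ⇒ 0xa7

vd = [146, 0, 141, 167]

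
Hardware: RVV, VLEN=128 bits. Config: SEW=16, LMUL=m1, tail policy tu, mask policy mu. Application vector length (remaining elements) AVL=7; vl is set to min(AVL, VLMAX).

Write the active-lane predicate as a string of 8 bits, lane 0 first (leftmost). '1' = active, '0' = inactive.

predicate = 11111110

VLMAX = (128 × 1) / 16 = 8 lanes
vl ← min(7, 8) = 7
bits (lane 0 leftmost): 11111110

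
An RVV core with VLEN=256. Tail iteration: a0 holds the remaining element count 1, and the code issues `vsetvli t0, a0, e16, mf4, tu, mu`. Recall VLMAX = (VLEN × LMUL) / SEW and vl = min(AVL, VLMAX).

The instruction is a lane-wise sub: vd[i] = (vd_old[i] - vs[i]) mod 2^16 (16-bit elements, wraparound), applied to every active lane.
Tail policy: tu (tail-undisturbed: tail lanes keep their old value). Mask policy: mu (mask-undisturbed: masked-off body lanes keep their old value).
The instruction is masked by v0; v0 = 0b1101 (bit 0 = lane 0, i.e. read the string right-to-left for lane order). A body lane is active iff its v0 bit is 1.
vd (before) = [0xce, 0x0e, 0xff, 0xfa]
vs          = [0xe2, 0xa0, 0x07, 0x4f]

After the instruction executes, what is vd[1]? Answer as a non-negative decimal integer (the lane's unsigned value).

VLMAX = VLEN×LMUL/SEW = 256×1/4/16 = 4
vl ← min(1, 4) = 1
vd[0] sub(0xce,0xe2) -> 0xffec
vd[1] tail/keep -> 0x0e
vd[2] tail/keep -> 0xff
vd[3] tail/keep -> 0xfa

vd[1] = 14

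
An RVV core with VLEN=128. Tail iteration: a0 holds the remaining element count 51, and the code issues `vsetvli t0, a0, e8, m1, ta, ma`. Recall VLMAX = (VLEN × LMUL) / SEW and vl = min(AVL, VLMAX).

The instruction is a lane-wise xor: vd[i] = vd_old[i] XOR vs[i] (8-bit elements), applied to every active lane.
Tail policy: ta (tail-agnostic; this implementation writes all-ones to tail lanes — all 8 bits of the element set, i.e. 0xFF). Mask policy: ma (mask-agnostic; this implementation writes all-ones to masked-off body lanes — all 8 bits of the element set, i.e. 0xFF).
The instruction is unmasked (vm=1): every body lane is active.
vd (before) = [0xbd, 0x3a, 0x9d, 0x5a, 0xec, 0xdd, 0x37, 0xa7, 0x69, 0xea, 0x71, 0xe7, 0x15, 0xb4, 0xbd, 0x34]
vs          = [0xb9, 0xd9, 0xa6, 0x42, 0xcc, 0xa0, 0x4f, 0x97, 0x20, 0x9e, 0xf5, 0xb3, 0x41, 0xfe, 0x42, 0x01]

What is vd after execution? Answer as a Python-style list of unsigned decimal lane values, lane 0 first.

vd = [4, 227, 59, 24, 32, 125, 120, 48, 73, 116, 132, 84, 84, 74, 255, 53]

lanes per group: 128·1/8 = 16
AVL=51 > VLMAX=16, so vl = 16
  i=0: xor(0xbd,0xb9) → 4
  i=1: xor(0x3a,0xd9) → 227
  i=2: xor(0x9d,0xa6) → 59
  i=3: xor(0x5a,0x42) → 24
  i=4: xor(0xec,0xcc) → 32
  i=5: xor(0xdd,0xa0) → 125
  i=6: xor(0x37,0x4f) → 120
  i=7: xor(0xa7,0x97) → 48
  i=8: xor(0x69,0x20) → 73
  i=9: xor(0xea,0x9e) → 116
  i=10: xor(0x71,0xf5) → 132
  i=11: xor(0xe7,0xb3) → 84
  i=12: xor(0x15,0x41) → 84
  i=13: xor(0xb4,0xfe) → 74
  i=14: xor(0xbd,0x42) → 255
  i=15: xor(0x34,0x01) → 53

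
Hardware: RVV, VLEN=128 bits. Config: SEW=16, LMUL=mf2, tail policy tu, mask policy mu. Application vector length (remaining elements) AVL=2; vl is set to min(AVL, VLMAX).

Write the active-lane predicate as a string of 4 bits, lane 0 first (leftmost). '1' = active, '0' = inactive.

predicate = 1100

VLMAX = VLEN×LMUL/SEW = 128×1/2/16 = 4
vl ← min(2, 4) = 2
bits (lane 0 leftmost): 1100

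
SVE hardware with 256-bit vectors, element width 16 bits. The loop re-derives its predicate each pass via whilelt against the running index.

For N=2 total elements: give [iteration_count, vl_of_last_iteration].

[iterations, last_vl] = [1, 2]

lane count: 256 div 16 = 16
N=2: ⌈2/16⌉ = 1 iters; last vl = 2 − 0×16 = 2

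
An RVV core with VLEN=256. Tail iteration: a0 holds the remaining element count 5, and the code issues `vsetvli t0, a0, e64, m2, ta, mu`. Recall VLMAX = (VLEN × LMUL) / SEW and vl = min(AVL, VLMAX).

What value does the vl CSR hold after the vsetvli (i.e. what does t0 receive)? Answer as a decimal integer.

vl = 5

VLMAX = VLEN×LMUL/SEW = 256×2/64 = 8
vl ← min(5, 8) = 5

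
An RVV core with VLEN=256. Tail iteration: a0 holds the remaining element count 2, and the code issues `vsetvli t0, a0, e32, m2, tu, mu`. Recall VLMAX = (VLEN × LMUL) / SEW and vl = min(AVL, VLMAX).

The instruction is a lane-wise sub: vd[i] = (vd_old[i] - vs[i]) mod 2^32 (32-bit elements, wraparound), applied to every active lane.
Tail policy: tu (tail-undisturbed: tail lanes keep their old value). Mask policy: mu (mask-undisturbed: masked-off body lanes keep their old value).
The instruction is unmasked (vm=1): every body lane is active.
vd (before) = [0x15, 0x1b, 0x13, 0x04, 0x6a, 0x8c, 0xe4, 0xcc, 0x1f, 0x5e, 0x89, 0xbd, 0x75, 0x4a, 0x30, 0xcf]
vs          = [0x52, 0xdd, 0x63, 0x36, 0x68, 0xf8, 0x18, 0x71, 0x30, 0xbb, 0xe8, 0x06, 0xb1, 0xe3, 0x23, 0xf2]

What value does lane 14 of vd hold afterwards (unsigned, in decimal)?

lanes per group: 256·2/32 = 16
AVL=2 ≤ VLMAX=16, so vl = 2
  i=0: sub(0x15,0x52) → 4294967235
  i=1: sub(0x1b,0xdd) → 4294967102
  i=2: tail/keep → 19
  i=3: tail/keep → 4
  i=4: tail/keep → 106
  i=5: tail/keep → 140
  i=6: tail/keep → 228
  i=7: tail/keep → 204
  i=8: tail/keep → 31
  i=9: tail/keep → 94
  i=10: tail/keep → 137
  i=11: tail/keep → 189
  i=12: tail/keep → 117
  i=13: tail/keep → 74
  i=14: tail/keep → 48
  i=15: tail/keep → 207

vd[14] = 48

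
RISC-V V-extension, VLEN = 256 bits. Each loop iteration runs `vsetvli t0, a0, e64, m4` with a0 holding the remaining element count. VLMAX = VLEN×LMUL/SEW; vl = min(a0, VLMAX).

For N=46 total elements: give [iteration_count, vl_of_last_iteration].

VLMAX = VLEN×LMUL/SEW = 256×4/64 = 16
N=46: ⌈46/16⌉ = 3 iters; last vl = 46 − 2×16 = 14

[iterations, last_vl] = [3, 14]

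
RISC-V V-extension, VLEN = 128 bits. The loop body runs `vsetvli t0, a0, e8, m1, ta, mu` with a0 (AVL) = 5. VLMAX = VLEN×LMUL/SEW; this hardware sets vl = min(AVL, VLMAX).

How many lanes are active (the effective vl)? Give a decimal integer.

vl = 5

VLMAX = (128 × 1) / 8 = 16 lanes
vl ← min(5, 16) = 5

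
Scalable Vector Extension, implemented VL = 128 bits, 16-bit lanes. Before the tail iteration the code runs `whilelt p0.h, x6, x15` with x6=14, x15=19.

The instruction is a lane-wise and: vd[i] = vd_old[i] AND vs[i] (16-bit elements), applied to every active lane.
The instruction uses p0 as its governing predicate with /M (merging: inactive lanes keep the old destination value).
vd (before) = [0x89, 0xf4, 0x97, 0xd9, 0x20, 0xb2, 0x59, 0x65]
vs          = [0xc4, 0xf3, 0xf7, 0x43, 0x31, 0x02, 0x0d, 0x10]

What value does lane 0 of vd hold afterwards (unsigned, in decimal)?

vd[0] = 128

lane count: 128 div 16 = 8
p0[j] = (14+j < 19); true for j=0..4 → 5 lanes set
lane  0: and(0x89,0xc4) ⇒ 0x80
lane  1: and(0xf4,0xf3) ⇒ 0xf0
lane  2: and(0x97,0xf7) ⇒ 0x97
lane  3: and(0xd9,0x43) ⇒ 0x41
lane  4: and(0x20,0x31) ⇒ 0x20
lane  5: tail/keep ⇒ 0xb2
lane  6: tail/keep ⇒ 0x59
lane  7: tail/keep ⇒ 0x65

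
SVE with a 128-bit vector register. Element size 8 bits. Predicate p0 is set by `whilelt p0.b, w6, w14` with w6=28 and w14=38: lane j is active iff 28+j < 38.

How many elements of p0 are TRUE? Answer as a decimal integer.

128-bit reg / 8-bit elem → 16 lanes
p0[j] = (28+j < 38); true for j=0..9 → 10 lanes set

vl = 10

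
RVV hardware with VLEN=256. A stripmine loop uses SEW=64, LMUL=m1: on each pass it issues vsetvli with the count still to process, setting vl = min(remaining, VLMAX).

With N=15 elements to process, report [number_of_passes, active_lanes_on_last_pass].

[iterations, last_vl] = [4, 3]

VLMAX = (256 × 1) / 64 = 4 lanes
N=15: ⌈15/4⌉ = 4 iters; last vl = 15 − 3×4 = 3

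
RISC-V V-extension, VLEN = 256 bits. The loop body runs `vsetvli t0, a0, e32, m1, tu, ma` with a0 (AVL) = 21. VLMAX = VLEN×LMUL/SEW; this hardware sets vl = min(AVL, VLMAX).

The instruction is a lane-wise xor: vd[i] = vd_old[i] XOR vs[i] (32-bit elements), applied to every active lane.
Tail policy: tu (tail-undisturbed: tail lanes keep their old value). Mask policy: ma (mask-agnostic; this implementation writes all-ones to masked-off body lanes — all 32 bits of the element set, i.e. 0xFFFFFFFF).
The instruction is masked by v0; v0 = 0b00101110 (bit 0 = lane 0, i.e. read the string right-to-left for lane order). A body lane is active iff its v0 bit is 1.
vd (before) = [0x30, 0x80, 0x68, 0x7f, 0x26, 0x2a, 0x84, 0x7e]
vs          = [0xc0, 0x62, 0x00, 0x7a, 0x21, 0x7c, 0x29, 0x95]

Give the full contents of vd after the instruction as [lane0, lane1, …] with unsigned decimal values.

lanes per group: 256·1/32 = 8
vl = min(AVL, VLMAX) = min(21, 8) = 8
lane  0: mask-off/ones ⇒ 0xffffffff
lane  1: xor(0x80,0x62) ⇒ 0xe2
lane  2: xor(0x68,0x00) ⇒ 0x68
lane  3: xor(0x7f,0x7a) ⇒ 0x05
lane  4: mask-off/ones ⇒ 0xffffffff
lane  5: xor(0x2a,0x7c) ⇒ 0x56
lane  6: mask-off/ones ⇒ 0xffffffff
lane  7: mask-off/ones ⇒ 0xffffffff

vd = [4294967295, 226, 104, 5, 4294967295, 86, 4294967295, 4294967295]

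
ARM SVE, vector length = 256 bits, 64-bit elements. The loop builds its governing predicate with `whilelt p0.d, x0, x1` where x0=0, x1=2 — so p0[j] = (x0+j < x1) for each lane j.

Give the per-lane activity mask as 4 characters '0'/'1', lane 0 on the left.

predicate = 1100

256-bit reg / 64-bit elem → 4 lanes
whilelt: lane j active iff 0+j < 2 → j < 2 → 2 active
bits (lane 0 leftmost): 1100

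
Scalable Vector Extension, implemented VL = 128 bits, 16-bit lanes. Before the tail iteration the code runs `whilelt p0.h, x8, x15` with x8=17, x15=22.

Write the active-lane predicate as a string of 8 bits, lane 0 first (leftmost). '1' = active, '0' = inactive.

predicate = 11111000

lane count: 128 div 16 = 8
active while 17+j < 22, i.e. j ∈ [0,5) capped at 8 ⇒ 5
bits (lane 0 leftmost): 11111000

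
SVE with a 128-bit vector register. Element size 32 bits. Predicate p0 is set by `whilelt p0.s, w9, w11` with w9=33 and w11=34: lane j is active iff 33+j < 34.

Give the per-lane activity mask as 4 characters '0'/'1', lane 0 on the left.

lane count: 128 div 32 = 4
active while 33+j < 34, i.e. j ∈ [0,1) capped at 4 ⇒ 1
bits (lane 0 leftmost): 1000

predicate = 1000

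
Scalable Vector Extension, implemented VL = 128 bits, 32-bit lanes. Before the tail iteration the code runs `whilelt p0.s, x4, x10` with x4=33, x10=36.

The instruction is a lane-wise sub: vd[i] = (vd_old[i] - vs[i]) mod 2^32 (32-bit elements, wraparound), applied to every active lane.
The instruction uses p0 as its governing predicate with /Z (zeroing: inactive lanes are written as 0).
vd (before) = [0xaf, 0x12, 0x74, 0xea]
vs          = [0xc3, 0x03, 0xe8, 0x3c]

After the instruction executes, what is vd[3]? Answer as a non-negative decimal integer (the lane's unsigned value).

vd[3] = 0

register lanes = 128/32 = 4
p0[j] = (33+j < 36); true for j=0..2 → 3 lanes set
vd[0] sub(0xaf,0xc3) -> 0xffffffec
vd[1] sub(0x12,0x03) -> 0x0f
vd[2] sub(0x74,0xe8) -> 0xffffff8c
vd[3] tail/zero -> 0x00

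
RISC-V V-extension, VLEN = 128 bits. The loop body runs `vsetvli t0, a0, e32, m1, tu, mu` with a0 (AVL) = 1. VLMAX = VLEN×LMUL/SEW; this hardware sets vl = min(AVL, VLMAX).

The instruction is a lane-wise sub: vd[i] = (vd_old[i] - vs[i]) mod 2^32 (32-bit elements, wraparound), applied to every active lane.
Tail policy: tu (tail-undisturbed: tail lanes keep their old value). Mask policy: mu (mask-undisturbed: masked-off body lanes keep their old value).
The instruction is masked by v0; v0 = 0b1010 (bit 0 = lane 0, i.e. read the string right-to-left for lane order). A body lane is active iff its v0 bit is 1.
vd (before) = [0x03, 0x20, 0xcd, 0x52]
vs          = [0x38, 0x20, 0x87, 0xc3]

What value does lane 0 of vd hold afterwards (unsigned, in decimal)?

VLMAX = VLEN×LMUL/SEW = 128×1/32 = 4
vl = min(AVL, VLMAX) = min(1, 4) = 1
vd[0] mask-off/keep -> 0x03
vd[1] tail/keep -> 0x20
vd[2] tail/keep -> 0xcd
vd[3] tail/keep -> 0x52

vd[0] = 3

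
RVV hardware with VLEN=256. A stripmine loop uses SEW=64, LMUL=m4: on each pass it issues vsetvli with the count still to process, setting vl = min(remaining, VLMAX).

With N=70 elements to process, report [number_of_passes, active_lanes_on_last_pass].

VLMAX = (256 × 4) / 64 = 16 lanes
70 elements at 16/iter → 5 passes, remainder 6 on the last

[iterations, last_vl] = [5, 6]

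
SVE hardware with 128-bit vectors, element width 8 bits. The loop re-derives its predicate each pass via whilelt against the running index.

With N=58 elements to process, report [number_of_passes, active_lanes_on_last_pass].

register lanes = 128/8 = 16
N=58: ⌈58/16⌉ = 4 iters; last vl = 58 − 3×16 = 10

[iterations, last_vl] = [4, 10]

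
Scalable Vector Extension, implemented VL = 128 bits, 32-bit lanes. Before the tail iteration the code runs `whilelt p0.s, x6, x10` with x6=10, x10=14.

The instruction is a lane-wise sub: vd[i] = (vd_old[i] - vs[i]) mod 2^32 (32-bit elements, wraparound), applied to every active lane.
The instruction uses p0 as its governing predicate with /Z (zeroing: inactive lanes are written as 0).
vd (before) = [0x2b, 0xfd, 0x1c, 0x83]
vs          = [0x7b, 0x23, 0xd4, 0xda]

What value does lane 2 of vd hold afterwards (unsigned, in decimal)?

lane count: 128 div 32 = 4
active while 10+j < 14, i.e. j ∈ [0,4) capped at 4 ⇒ 4
lane  0: sub(0x2b,0x7b) ⇒ 0xffffffb0
lane  1: sub(0xfd,0x23) ⇒ 0xda
lane  2: sub(0x1c,0xd4) ⇒ 0xffffff48
lane  3: sub(0x83,0xda) ⇒ 0xffffffa9

vd[2] = 4294967112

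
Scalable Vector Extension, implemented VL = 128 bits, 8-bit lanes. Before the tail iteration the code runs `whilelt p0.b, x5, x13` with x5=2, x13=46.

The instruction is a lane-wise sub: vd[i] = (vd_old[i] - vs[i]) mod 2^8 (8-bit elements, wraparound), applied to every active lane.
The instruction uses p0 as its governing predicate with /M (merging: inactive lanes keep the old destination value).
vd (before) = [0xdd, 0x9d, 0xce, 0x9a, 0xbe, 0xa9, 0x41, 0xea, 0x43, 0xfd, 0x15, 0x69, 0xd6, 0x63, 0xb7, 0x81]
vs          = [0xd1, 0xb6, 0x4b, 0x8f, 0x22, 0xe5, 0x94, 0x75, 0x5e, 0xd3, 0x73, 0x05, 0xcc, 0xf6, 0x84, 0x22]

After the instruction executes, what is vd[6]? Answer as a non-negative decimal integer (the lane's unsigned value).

lane count: 128 div 8 = 16
p0[j] = (2+j < 46); true for j=0..15 → 16 lanes set
  i=0: sub(0xdd,0xd1) → 12
  i=1: sub(0x9d,0xb6) → 231
  i=2: sub(0xce,0x4b) → 131
  i=3: sub(0x9a,0x8f) → 11
  i=4: sub(0xbe,0x22) → 156
  i=5: sub(0xa9,0xe5) → 196
  i=6: sub(0x41,0x94) → 173
  i=7: sub(0xea,0x75) → 117
  i=8: sub(0x43,0x5e) → 229
  i=9: sub(0xfd,0xd3) → 42
  i=10: sub(0x15,0x73) → 162
  i=11: sub(0x69,0x05) → 100
  i=12: sub(0xd6,0xcc) → 10
  i=13: sub(0x63,0xf6) → 109
  i=14: sub(0xb7,0x84) → 51
  i=15: sub(0x81,0x22) → 95

vd[6] = 173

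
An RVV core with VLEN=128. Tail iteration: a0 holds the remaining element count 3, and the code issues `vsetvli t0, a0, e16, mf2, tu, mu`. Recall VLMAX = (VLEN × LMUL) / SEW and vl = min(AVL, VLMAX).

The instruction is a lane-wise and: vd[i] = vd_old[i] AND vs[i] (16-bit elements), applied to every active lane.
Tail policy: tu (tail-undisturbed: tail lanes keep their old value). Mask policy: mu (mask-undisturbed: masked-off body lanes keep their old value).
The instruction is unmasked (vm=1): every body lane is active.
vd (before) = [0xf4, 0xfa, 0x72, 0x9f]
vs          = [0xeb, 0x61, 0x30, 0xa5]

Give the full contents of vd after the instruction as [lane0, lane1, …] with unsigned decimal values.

vd = [224, 96, 48, 159]

lanes per group: 128·1/2/16 = 4
vl ← min(3, 4) = 3
lane  0: and(0xf4,0xeb) ⇒ 0xe0
lane  1: and(0xfa,0x61) ⇒ 0x60
lane  2: and(0x72,0x30) ⇒ 0x30
lane  3: tail/keep ⇒ 0x9f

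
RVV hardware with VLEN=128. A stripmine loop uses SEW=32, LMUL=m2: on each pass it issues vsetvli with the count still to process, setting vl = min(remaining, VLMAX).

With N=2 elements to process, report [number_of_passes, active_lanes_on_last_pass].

[iterations, last_vl] = [1, 2]

VLMAX = (128 × 2) / 32 = 8 lanes
iterations = ceil(2/8) = 1; final-pass vl = 2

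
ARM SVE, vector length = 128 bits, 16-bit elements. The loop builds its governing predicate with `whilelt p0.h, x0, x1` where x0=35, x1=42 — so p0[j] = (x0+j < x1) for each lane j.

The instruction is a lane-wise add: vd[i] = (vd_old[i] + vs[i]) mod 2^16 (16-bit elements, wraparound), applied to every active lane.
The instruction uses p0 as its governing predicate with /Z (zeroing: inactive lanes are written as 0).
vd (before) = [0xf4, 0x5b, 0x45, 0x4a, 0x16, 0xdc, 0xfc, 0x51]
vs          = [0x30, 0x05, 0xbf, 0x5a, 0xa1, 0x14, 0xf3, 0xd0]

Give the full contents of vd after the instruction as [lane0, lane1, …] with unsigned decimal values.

vd = [292, 96, 260, 164, 183, 240, 495, 0]

lane count: 128 div 16 = 8
active while 35+j < 42, i.e. j ∈ [0,7) capped at 8 ⇒ 7
[0] add(0xf4,0x30) = 0x124
[1] add(0x5b,0x05) = 0x60
[2] add(0x45,0xbf) = 0x104
[3] add(0x4a,0x5a) = 0xa4
[4] add(0x16,0xa1) = 0xb7
[5] add(0xdc,0x14) = 0xf0
[6] add(0xfc,0xf3) = 0x1ef
[7] tail/zero = 0x00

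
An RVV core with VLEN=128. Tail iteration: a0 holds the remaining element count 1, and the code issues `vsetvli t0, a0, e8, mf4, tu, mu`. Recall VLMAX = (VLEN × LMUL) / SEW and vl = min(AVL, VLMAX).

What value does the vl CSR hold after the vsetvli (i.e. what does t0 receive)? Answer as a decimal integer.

VLMAX = VLEN×LMUL/SEW = 128×1/4/8 = 4
vl = min(AVL, VLMAX) = min(1, 4) = 1

vl = 1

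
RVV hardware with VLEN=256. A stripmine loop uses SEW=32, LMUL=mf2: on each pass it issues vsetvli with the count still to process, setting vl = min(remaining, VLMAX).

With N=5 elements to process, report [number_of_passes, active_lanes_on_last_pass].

VLMAX = (256 × 1/2) / 32 = 4 lanes
N=5: ⌈5/4⌉ = 2 iters; last vl = 5 − 1×4 = 1

[iterations, last_vl] = [2, 1]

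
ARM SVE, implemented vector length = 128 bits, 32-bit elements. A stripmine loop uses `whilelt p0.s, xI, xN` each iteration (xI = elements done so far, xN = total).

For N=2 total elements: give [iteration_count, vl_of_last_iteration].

[iterations, last_vl] = [1, 2]

128-bit reg / 32-bit elem → 4 lanes
N=2: ⌈2/4⌉ = 1 iters; last vl = 2 − 0×4 = 2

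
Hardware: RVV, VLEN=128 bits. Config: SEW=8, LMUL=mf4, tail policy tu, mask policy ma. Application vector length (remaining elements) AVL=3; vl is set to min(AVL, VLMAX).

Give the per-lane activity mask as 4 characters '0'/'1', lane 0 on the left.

predicate = 1110

VLMAX = VLEN×LMUL/SEW = 128×1/4/8 = 4
vl ← min(3, 4) = 3
bits (lane 0 leftmost): 1110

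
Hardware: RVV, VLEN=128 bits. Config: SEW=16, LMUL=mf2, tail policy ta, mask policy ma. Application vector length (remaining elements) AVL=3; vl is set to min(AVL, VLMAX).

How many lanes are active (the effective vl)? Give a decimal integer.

VLMAX = VLEN×LMUL/SEW = 128×1/2/16 = 4
vl = min(AVL, VLMAX) = min(3, 4) = 3

vl = 3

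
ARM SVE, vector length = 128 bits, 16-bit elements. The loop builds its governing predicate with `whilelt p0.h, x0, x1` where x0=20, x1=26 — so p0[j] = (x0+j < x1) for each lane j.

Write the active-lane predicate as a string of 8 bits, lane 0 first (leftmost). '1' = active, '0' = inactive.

register lanes = 128/16 = 8
whilelt: lane j active iff 20+j < 26 → j < 6 → 6 active
bits (lane 0 leftmost): 11111100

predicate = 11111100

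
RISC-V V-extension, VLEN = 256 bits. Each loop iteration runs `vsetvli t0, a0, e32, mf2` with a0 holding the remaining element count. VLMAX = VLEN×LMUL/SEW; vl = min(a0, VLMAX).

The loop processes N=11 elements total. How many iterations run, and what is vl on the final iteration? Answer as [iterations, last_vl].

lanes per group: 256·1/2/32 = 4
11 elements at 4/iter → 3 passes, remainder 3 on the last

[iterations, last_vl] = [3, 3]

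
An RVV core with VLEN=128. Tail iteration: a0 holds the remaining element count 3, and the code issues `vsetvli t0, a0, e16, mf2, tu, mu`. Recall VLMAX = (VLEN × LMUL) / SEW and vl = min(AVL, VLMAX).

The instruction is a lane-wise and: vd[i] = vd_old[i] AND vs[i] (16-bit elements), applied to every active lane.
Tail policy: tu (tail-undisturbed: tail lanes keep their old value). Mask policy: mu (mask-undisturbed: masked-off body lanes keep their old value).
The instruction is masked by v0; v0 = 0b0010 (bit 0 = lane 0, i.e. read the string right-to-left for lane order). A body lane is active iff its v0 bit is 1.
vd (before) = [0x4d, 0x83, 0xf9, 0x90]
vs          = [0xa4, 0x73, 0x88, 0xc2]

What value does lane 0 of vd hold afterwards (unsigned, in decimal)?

vd[0] = 77

lanes per group: 128·1/2/16 = 4
AVL=3 ≤ VLMAX=4, so vl = 3
lane  0: mask-off/keep ⇒ 0x4d
lane  1: and(0x83,0x73) ⇒ 0x03
lane  2: mask-off/keep ⇒ 0xf9
lane  3: tail/keep ⇒ 0x90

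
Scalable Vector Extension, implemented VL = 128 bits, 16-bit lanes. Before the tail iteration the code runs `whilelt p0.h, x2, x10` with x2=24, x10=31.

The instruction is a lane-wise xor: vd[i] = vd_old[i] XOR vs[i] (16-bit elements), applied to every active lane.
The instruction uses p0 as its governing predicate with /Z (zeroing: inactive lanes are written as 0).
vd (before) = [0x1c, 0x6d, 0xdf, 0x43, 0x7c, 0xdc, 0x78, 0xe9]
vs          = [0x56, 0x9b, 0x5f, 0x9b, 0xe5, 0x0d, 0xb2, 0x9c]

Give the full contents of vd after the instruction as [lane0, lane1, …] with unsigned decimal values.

vd = [74, 246, 128, 216, 153, 209, 202, 0]

lane count: 128 div 16 = 8
p0[j] = (24+j < 31); true for j=0..6 → 7 lanes set
  i=0: xor(0x1c,0x56) → 74
  i=1: xor(0x6d,0x9b) → 246
  i=2: xor(0xdf,0x5f) → 128
  i=3: xor(0x43,0x9b) → 216
  i=4: xor(0x7c,0xe5) → 153
  i=5: xor(0xdc,0x0d) → 209
  i=6: xor(0x78,0xb2) → 202
  i=7: tail/zero → 0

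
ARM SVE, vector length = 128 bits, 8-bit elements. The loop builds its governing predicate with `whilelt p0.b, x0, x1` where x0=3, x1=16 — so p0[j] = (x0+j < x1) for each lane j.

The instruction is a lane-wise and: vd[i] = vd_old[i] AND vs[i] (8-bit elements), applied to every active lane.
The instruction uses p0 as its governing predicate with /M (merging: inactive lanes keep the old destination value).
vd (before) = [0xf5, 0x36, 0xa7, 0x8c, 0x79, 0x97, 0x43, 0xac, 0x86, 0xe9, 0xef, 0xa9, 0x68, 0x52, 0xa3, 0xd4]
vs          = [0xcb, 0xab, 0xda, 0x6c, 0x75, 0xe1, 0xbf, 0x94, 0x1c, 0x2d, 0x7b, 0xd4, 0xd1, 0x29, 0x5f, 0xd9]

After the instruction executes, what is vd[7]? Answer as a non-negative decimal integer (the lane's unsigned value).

register lanes = 128/8 = 16
p0[j] = (3+j < 16); true for j=0..12 → 13 lanes set
vd[0] and(0xf5,0xcb) -> 0xc1
vd[1] and(0x36,0xab) -> 0x22
vd[2] and(0xa7,0xda) -> 0x82
vd[3] and(0x8c,0x6c) -> 0x0c
vd[4] and(0x79,0x75) -> 0x71
vd[5] and(0x97,0xe1) -> 0x81
vd[6] and(0x43,0xbf) -> 0x03
vd[7] and(0xac,0x94) -> 0x84
vd[8] and(0x86,0x1c) -> 0x04
vd[9] and(0xe9,0x2d) -> 0x29
vd[10] and(0xef,0x7b) -> 0x6b
vd[11] and(0xa9,0xd4) -> 0x80
vd[12] and(0x68,0xd1) -> 0x40
vd[13] tail/keep -> 0x52
vd[14] tail/keep -> 0xa3
vd[15] tail/keep -> 0xd4

vd[7] = 132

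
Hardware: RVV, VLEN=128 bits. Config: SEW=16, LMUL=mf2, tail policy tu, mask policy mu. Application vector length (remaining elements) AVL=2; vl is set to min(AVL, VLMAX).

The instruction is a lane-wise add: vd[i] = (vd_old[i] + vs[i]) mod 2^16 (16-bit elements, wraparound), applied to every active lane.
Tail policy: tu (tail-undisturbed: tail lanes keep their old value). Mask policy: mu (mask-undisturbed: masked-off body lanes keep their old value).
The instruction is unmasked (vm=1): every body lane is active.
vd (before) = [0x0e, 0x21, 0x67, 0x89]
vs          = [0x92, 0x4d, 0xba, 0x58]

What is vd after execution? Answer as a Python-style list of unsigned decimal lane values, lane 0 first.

vd = [160, 110, 103, 137]

VLMAX = VLEN×LMUL/SEW = 128×1/2/16 = 4
vl = min(AVL, VLMAX) = min(2, 4) = 2
lane  0: add(0x0e,0x92) ⇒ 0xa0
lane  1: add(0x21,0x4d) ⇒ 0x6e
lane  2: tail/keep ⇒ 0x67
lane  3: tail/keep ⇒ 0x89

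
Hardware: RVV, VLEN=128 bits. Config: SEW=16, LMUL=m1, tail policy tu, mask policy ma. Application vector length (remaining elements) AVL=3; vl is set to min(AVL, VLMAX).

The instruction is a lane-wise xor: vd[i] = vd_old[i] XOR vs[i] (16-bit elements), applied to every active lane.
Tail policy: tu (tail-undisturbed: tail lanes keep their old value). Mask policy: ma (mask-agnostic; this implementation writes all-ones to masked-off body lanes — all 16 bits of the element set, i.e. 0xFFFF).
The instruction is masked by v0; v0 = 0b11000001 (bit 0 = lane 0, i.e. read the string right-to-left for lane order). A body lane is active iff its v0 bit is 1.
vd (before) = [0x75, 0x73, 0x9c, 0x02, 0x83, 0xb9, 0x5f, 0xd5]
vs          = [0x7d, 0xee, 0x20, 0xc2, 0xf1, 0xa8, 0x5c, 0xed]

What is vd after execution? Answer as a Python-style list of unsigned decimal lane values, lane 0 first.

vd = [8, 65535, 65535, 2, 131, 185, 95, 213]

lanes per group: 128·1/16 = 8
vl ← min(3, 8) = 3
[0] xor(0x75,0x7d) = 0x08
[1] mask-off/ones = 0xffff
[2] mask-off/ones = 0xffff
[3] tail/keep = 0x02
[4] tail/keep = 0x83
[5] tail/keep = 0xb9
[6] tail/keep = 0x5f
[7] tail/keep = 0xd5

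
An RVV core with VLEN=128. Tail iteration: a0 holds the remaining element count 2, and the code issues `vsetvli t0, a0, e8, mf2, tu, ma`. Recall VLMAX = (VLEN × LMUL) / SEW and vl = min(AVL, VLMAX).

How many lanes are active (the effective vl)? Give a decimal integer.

vl = 2

VLMAX = VLEN×LMUL/SEW = 128×1/2/8 = 8
vl = min(AVL, VLMAX) = min(2, 8) = 2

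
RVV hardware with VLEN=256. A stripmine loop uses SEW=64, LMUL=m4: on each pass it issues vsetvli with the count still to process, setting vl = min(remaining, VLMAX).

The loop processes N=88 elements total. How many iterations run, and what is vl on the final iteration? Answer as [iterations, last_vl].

VLMAX = VLEN×LMUL/SEW = 256×4/64 = 16
N=88: ⌈88/16⌉ = 6 iters; last vl = 88 − 5×16 = 8

[iterations, last_vl] = [6, 8]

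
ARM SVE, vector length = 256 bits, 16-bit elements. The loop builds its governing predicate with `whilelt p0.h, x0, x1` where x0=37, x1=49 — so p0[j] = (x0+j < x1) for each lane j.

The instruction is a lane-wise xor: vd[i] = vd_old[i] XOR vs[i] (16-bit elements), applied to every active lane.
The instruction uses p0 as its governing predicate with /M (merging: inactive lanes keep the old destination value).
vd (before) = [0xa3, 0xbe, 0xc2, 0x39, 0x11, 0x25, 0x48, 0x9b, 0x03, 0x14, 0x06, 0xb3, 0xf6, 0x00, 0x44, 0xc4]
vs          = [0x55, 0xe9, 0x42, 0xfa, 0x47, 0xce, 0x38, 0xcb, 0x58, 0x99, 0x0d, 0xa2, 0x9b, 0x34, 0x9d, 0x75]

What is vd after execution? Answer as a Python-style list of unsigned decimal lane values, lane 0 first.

vd = [246, 87, 128, 195, 86, 235, 112, 80, 91, 141, 11, 17, 246, 0, 68, 196]

256-bit reg / 16-bit elem → 16 lanes
active while 37+j < 49, i.e. j ∈ [0,12) capped at 16 ⇒ 12
[0] xor(0xa3,0x55) = 0xf6
[1] xor(0xbe,0xe9) = 0x57
[2] xor(0xc2,0x42) = 0x80
[3] xor(0x39,0xfa) = 0xc3
[4] xor(0x11,0x47) = 0x56
[5] xor(0x25,0xce) = 0xeb
[6] xor(0x48,0x38) = 0x70
[7] xor(0x9b,0xcb) = 0x50
[8] xor(0x03,0x58) = 0x5b
[9] xor(0x14,0x99) = 0x8d
[10] xor(0x06,0x0d) = 0x0b
[11] xor(0xb3,0xa2) = 0x11
[12] tail/keep = 0xf6
[13] tail/keep = 0x00
[14] tail/keep = 0x44
[15] tail/keep = 0xc4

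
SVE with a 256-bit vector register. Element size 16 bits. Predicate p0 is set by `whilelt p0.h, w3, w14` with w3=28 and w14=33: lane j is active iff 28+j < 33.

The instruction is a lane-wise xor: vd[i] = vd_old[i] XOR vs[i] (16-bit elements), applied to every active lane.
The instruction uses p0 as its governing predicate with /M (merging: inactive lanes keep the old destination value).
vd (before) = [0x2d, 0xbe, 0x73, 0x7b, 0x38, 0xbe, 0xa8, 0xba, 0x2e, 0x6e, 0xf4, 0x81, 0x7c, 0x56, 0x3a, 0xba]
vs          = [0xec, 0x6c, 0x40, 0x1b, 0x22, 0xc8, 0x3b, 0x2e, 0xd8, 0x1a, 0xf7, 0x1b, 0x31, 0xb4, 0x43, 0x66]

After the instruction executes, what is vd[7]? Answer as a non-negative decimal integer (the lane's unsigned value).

vd[7] = 186

256-bit reg / 16-bit elem → 16 lanes
active while 28+j < 33, i.e. j ∈ [0,5) capped at 16 ⇒ 5
lane  0: xor(0x2d,0xec) ⇒ 0xc1
lane  1: xor(0xbe,0x6c) ⇒ 0xd2
lane  2: xor(0x73,0x40) ⇒ 0x33
lane  3: xor(0x7b,0x1b) ⇒ 0x60
lane  4: xor(0x38,0x22) ⇒ 0x1a
lane  5: tail/keep ⇒ 0xbe
lane  6: tail/keep ⇒ 0xa8
lane  7: tail/keep ⇒ 0xba
lane  8: tail/keep ⇒ 0x2e
lane  9: tail/keep ⇒ 0x6e
lane 10: tail/keep ⇒ 0xf4
lane 11: tail/keep ⇒ 0x81
lane 12: tail/keep ⇒ 0x7c
lane 13: tail/keep ⇒ 0x56
lane 14: tail/keep ⇒ 0x3a
lane 15: tail/keep ⇒ 0xba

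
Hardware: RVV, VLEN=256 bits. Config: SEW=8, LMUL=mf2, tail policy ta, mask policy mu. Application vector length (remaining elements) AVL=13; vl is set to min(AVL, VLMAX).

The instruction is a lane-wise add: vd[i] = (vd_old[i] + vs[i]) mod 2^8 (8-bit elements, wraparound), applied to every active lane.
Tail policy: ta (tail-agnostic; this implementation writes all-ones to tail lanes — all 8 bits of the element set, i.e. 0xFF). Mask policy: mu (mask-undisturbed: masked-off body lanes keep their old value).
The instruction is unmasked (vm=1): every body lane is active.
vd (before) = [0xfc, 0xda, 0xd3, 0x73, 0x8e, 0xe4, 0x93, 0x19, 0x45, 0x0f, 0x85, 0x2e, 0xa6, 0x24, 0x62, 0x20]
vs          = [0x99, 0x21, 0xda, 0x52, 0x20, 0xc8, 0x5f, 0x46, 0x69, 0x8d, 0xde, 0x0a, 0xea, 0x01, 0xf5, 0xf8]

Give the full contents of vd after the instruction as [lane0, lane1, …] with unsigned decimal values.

VLMAX = (256 × 1/2) / 8 = 16 lanes
vl ← min(13, 16) = 13
[0] add(0xfc,0x99) = 0x95
[1] add(0xda,0x21) = 0xfb
[2] add(0xd3,0xda) = 0xad
[3] add(0x73,0x52) = 0xc5
[4] add(0x8e,0x20) = 0xae
[5] add(0xe4,0xc8) = 0xac
[6] add(0x93,0x5f) = 0xf2
[7] add(0x19,0x46) = 0x5f
[8] add(0x45,0x69) = 0xae
[9] add(0x0f,0x8d) = 0x9c
[10] add(0x85,0xde) = 0x63
[11] add(0x2e,0x0a) = 0x38
[12] add(0xa6,0xea) = 0x90
[13] tail/ones = 0xff
[14] tail/ones = 0xff
[15] tail/ones = 0xff

vd = [149, 251, 173, 197, 174, 172, 242, 95, 174, 156, 99, 56, 144, 255, 255, 255]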